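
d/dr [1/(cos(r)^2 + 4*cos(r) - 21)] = 2*(cos(r) + 2)*sin(r)/(cos(r)^2 + 4*cos(r) - 21)^2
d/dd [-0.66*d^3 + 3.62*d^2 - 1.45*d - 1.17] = -1.98*d^2 + 7.24*d - 1.45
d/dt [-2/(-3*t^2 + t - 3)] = 2*(1 - 6*t)/(3*t^2 - t + 3)^2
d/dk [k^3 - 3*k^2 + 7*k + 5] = 3*k^2 - 6*k + 7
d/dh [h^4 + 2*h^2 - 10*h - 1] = 4*h^3 + 4*h - 10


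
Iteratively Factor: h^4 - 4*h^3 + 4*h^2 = (h)*(h^3 - 4*h^2 + 4*h) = h^2*(h^2 - 4*h + 4) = h^2*(h - 2)*(h - 2)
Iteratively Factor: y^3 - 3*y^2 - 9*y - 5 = (y - 5)*(y^2 + 2*y + 1) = (y - 5)*(y + 1)*(y + 1)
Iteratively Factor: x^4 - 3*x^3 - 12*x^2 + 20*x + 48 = (x + 2)*(x^3 - 5*x^2 - 2*x + 24) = (x - 3)*(x + 2)*(x^2 - 2*x - 8) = (x - 3)*(x + 2)^2*(x - 4)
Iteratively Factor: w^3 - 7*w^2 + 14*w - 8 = (w - 4)*(w^2 - 3*w + 2) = (w - 4)*(w - 1)*(w - 2)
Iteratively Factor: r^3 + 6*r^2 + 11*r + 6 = (r + 2)*(r^2 + 4*r + 3) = (r + 1)*(r + 2)*(r + 3)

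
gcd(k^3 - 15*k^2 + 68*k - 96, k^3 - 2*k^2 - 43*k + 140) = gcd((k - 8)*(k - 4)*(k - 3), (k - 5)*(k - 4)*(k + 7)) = k - 4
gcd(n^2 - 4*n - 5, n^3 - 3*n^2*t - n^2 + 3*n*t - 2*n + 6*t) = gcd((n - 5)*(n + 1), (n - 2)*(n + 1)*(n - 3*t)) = n + 1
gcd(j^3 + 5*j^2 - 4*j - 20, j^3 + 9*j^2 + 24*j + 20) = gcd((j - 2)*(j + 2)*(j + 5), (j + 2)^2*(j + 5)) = j^2 + 7*j + 10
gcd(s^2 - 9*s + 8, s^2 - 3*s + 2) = s - 1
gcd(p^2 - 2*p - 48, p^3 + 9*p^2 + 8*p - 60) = p + 6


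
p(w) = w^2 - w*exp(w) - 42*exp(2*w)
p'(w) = -w*exp(w) + 2*w - 84*exp(2*w) - exp(w)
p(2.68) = -8966.35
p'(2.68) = -17917.21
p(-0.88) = -6.09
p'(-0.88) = -16.26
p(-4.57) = 20.93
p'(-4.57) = -9.11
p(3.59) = -55259.34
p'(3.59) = -110443.43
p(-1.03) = -3.92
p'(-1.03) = -12.76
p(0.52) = -119.43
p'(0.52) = -239.17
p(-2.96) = 8.80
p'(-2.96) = -6.04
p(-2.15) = 4.30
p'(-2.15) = -5.31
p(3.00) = -16995.27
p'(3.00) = -33962.36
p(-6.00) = 36.01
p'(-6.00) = -11.99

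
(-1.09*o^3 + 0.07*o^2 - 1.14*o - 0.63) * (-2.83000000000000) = 3.0847*o^3 - 0.1981*o^2 + 3.2262*o + 1.7829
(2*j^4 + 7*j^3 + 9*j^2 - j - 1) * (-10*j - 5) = -20*j^5 - 80*j^4 - 125*j^3 - 35*j^2 + 15*j + 5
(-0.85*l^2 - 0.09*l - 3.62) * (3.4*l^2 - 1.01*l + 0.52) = -2.89*l^4 + 0.5525*l^3 - 12.6591*l^2 + 3.6094*l - 1.8824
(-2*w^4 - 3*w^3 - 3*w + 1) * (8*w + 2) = -16*w^5 - 28*w^4 - 6*w^3 - 24*w^2 + 2*w + 2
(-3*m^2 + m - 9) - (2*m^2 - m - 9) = -5*m^2 + 2*m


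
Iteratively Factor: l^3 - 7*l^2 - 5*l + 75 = (l - 5)*(l^2 - 2*l - 15) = (l - 5)^2*(l + 3)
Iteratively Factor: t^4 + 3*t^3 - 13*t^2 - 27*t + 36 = (t - 3)*(t^3 + 6*t^2 + 5*t - 12) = (t - 3)*(t - 1)*(t^2 + 7*t + 12) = (t - 3)*(t - 1)*(t + 3)*(t + 4)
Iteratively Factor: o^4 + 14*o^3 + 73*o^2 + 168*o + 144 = (o + 3)*(o^3 + 11*o^2 + 40*o + 48) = (o + 3)*(o + 4)*(o^2 + 7*o + 12) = (o + 3)^2*(o + 4)*(o + 4)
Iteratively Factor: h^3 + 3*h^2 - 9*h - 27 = (h + 3)*(h^2 - 9) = (h + 3)^2*(h - 3)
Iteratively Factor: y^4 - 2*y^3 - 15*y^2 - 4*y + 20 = (y + 2)*(y^3 - 4*y^2 - 7*y + 10) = (y - 5)*(y + 2)*(y^2 + y - 2) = (y - 5)*(y - 1)*(y + 2)*(y + 2)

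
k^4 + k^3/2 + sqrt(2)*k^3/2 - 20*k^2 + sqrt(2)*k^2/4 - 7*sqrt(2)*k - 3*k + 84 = (k - 7/2)*(k + 4)*(k - 3*sqrt(2)/2)*(k + 2*sqrt(2))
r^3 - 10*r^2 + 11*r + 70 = (r - 7)*(r - 5)*(r + 2)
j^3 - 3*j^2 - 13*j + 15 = (j - 5)*(j - 1)*(j + 3)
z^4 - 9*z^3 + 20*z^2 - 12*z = z*(z - 6)*(z - 2)*(z - 1)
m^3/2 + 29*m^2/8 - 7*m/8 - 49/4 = (m/2 + 1)*(m - 7/4)*(m + 7)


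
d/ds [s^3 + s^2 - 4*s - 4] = 3*s^2 + 2*s - 4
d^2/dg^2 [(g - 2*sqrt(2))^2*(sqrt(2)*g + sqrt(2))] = 6*sqrt(2)*g - 16 + 2*sqrt(2)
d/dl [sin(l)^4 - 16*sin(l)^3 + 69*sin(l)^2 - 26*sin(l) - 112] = 2*(2*sin(l)^3 - 24*sin(l)^2 + 69*sin(l) - 13)*cos(l)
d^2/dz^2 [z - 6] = 0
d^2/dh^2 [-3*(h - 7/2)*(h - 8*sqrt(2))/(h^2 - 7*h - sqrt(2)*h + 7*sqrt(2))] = 21*(-h^3 + 2*sqrt(2)*h^3 - 18*sqrt(2)*h^2 - 48*h + 147*sqrt(2)*h - 327*sqrt(2) + 98)/(h^6 - 21*h^5 - 3*sqrt(2)*h^5 + 63*sqrt(2)*h^4 + 153*h^4 - 443*sqrt(2)*h^3 - 469*h^3 + 882*h^2 + 1071*sqrt(2)*h^2 - 2058*h - 294*sqrt(2)*h + 686*sqrt(2))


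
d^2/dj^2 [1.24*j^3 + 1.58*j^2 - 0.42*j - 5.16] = 7.44*j + 3.16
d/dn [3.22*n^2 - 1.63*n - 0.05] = 6.44*n - 1.63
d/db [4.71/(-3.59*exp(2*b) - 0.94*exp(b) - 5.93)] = (33.8178*exp(b) + 4.4274)*exp(b)/(3.59*exp(2*b) + 0.94*exp(b) + 5.93)^2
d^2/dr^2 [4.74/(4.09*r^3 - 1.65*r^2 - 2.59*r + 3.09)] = ((15.642 - 116.3196*r)*(4.09*r^3 - 1.65*r^2 - 2.59*r + 3.09) + 4.74*(-24.54*r^2 + 6.6*r + 5.18)*(-12.27*r^2 + 3.3*r + 2.59))/(4.09*r^3 - 1.65*r^2 - 2.59*r + 3.09)^3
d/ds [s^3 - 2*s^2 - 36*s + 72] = 3*s^2 - 4*s - 36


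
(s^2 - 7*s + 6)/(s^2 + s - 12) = (s^2 - 7*s + 6)/(s^2 + s - 12)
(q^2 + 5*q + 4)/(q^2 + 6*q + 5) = (q + 4)/(q + 5)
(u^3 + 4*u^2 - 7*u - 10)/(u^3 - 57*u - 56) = (u^2 + 3*u - 10)/(u^2 - u - 56)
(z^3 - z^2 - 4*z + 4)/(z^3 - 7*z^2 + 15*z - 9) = (z^2 - 4)/(z^2 - 6*z + 9)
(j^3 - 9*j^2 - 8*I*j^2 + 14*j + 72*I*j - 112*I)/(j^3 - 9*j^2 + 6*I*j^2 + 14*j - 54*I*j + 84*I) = (j - 8*I)/(j + 6*I)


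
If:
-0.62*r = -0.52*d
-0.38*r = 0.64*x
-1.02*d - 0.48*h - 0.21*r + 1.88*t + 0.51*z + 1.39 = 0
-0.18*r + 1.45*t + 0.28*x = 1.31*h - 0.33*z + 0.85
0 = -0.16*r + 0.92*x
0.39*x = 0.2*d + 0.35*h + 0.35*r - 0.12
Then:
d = 0.00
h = 0.34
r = 0.00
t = 8.96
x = 0.00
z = -35.43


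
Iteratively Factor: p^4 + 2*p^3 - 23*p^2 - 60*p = (p + 3)*(p^3 - p^2 - 20*p) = p*(p + 3)*(p^2 - p - 20) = p*(p + 3)*(p + 4)*(p - 5)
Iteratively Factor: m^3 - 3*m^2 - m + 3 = (m - 1)*(m^2 - 2*m - 3) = (m - 1)*(m + 1)*(m - 3)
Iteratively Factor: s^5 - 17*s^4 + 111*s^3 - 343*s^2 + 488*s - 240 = (s - 1)*(s^4 - 16*s^3 + 95*s^2 - 248*s + 240) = (s - 5)*(s - 1)*(s^3 - 11*s^2 + 40*s - 48) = (s - 5)*(s - 4)*(s - 1)*(s^2 - 7*s + 12) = (s - 5)*(s - 4)^2*(s - 1)*(s - 3)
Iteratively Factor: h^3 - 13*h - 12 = (h - 4)*(h^2 + 4*h + 3) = (h - 4)*(h + 1)*(h + 3)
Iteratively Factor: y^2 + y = (y)*(y + 1)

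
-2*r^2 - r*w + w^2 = (-2*r + w)*(r + w)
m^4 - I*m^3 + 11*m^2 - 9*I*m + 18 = (m - 3*I)*(m - 2*I)*(m + I)*(m + 3*I)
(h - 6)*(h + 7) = h^2 + h - 42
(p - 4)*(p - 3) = p^2 - 7*p + 12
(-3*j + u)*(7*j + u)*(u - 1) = -21*j^2*u + 21*j^2 + 4*j*u^2 - 4*j*u + u^3 - u^2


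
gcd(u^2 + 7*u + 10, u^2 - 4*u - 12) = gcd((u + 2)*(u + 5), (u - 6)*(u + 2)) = u + 2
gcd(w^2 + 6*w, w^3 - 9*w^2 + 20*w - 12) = 1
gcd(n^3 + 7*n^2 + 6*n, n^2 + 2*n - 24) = n + 6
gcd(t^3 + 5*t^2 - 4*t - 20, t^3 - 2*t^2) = t - 2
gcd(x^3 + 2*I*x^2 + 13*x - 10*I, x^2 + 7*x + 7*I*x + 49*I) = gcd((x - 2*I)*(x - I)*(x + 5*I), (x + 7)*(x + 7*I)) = 1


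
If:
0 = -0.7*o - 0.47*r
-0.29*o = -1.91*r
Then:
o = 0.00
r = 0.00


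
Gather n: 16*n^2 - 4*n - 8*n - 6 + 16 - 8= 16*n^2 - 12*n + 2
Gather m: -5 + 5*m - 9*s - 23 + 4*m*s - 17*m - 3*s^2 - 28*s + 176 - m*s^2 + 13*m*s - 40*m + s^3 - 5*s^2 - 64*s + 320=m*(-s^2 + 17*s - 52) + s^3 - 8*s^2 - 101*s + 468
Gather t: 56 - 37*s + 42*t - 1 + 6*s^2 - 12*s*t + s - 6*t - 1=6*s^2 - 36*s + t*(36 - 12*s) + 54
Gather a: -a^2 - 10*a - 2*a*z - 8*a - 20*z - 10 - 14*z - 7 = -a^2 + a*(-2*z - 18) - 34*z - 17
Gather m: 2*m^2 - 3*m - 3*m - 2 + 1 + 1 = 2*m^2 - 6*m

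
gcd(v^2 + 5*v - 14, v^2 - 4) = v - 2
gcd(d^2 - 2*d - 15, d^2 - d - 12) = d + 3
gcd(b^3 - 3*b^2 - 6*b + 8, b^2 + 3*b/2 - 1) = b + 2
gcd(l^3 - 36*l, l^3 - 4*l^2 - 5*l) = l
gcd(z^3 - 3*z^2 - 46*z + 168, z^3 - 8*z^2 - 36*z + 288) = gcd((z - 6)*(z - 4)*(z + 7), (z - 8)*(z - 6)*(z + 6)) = z - 6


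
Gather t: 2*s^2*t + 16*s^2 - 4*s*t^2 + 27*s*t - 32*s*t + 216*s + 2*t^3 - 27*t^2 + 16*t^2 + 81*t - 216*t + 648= 16*s^2 + 216*s + 2*t^3 + t^2*(-4*s - 11) + t*(2*s^2 - 5*s - 135) + 648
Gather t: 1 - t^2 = 1 - t^2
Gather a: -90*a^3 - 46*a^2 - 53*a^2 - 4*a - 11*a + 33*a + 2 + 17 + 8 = -90*a^3 - 99*a^2 + 18*a + 27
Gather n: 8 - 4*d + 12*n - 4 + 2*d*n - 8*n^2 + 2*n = -4*d - 8*n^2 + n*(2*d + 14) + 4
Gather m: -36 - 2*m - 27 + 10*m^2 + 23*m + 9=10*m^2 + 21*m - 54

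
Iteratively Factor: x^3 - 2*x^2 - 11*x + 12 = (x - 4)*(x^2 + 2*x - 3) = (x - 4)*(x - 1)*(x + 3)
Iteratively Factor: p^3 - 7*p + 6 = (p - 2)*(p^2 + 2*p - 3) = (p - 2)*(p + 3)*(p - 1)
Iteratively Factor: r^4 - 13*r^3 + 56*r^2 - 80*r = (r)*(r^3 - 13*r^2 + 56*r - 80) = r*(r - 4)*(r^2 - 9*r + 20) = r*(r - 4)^2*(r - 5)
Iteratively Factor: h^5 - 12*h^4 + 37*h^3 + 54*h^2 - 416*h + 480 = (h - 4)*(h^4 - 8*h^3 + 5*h^2 + 74*h - 120) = (h - 4)^2*(h^3 - 4*h^2 - 11*h + 30) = (h - 4)^2*(h - 2)*(h^2 - 2*h - 15) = (h - 4)^2*(h - 2)*(h + 3)*(h - 5)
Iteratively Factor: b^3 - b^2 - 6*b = (b + 2)*(b^2 - 3*b) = b*(b + 2)*(b - 3)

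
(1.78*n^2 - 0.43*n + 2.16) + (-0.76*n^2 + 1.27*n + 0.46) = 1.02*n^2 + 0.84*n + 2.62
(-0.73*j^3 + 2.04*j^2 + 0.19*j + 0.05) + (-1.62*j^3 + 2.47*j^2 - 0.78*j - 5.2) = -2.35*j^3 + 4.51*j^2 - 0.59*j - 5.15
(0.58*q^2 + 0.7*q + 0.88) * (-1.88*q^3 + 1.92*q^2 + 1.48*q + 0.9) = -1.0904*q^5 - 0.2024*q^4 + 0.548*q^3 + 3.2476*q^2 + 1.9324*q + 0.792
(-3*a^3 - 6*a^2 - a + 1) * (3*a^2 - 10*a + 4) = -9*a^5 + 12*a^4 + 45*a^3 - 11*a^2 - 14*a + 4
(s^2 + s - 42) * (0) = 0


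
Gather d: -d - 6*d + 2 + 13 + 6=21 - 7*d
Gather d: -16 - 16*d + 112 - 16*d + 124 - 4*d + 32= 252 - 36*d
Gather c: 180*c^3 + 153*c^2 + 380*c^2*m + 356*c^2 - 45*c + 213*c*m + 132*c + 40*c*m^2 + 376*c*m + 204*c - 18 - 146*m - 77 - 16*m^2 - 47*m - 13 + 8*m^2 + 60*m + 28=180*c^3 + c^2*(380*m + 509) + c*(40*m^2 + 589*m + 291) - 8*m^2 - 133*m - 80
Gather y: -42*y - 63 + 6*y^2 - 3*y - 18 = 6*y^2 - 45*y - 81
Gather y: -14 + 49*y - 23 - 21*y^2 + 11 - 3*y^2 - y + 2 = -24*y^2 + 48*y - 24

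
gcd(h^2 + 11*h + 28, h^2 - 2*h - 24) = h + 4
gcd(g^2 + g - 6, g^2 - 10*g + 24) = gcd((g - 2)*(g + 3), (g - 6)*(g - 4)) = 1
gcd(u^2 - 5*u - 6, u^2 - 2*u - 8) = 1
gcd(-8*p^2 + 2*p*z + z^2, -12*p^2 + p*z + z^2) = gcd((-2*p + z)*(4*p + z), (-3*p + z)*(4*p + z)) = 4*p + z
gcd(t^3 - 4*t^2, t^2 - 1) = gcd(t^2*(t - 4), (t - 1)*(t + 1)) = 1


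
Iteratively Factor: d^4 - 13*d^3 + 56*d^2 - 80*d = (d - 4)*(d^3 - 9*d^2 + 20*d) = (d - 4)^2*(d^2 - 5*d) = d*(d - 4)^2*(d - 5)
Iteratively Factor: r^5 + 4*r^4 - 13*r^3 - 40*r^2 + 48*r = (r - 3)*(r^4 + 7*r^3 + 8*r^2 - 16*r) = (r - 3)*(r + 4)*(r^3 + 3*r^2 - 4*r) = (r - 3)*(r - 1)*(r + 4)*(r^2 + 4*r) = (r - 3)*(r - 1)*(r + 4)^2*(r)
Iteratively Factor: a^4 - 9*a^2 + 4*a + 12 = (a - 2)*(a^3 + 2*a^2 - 5*a - 6) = (a - 2)*(a + 1)*(a^2 + a - 6) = (a - 2)^2*(a + 1)*(a + 3)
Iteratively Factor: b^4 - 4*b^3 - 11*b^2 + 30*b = (b + 3)*(b^3 - 7*b^2 + 10*b) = (b - 5)*(b + 3)*(b^2 - 2*b) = (b - 5)*(b - 2)*(b + 3)*(b)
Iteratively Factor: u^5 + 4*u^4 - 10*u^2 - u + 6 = (u - 1)*(u^4 + 5*u^3 + 5*u^2 - 5*u - 6) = (u - 1)*(u + 2)*(u^3 + 3*u^2 - u - 3) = (u - 1)*(u + 1)*(u + 2)*(u^2 + 2*u - 3) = (u - 1)^2*(u + 1)*(u + 2)*(u + 3)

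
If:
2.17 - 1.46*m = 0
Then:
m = 1.49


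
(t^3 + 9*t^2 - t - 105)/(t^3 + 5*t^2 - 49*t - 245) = (t - 3)/(t - 7)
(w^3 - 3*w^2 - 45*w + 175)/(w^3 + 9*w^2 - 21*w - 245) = (w - 5)/(w + 7)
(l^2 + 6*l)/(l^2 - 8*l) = (l + 6)/(l - 8)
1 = 1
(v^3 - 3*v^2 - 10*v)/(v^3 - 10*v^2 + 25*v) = (v + 2)/(v - 5)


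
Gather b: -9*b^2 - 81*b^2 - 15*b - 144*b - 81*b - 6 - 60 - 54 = -90*b^2 - 240*b - 120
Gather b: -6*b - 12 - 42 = -6*b - 54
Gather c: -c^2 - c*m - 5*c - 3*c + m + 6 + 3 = -c^2 + c*(-m - 8) + m + 9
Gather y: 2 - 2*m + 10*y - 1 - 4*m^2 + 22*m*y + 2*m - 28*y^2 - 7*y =-4*m^2 - 28*y^2 + y*(22*m + 3) + 1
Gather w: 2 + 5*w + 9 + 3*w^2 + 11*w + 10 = 3*w^2 + 16*w + 21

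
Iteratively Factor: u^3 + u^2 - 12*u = (u - 3)*(u^2 + 4*u) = (u - 3)*(u + 4)*(u)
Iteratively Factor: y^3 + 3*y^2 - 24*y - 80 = (y + 4)*(y^2 - y - 20) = (y + 4)^2*(y - 5)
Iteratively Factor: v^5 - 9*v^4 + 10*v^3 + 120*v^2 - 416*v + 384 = (v + 4)*(v^4 - 13*v^3 + 62*v^2 - 128*v + 96) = (v - 2)*(v + 4)*(v^3 - 11*v^2 + 40*v - 48) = (v - 4)*(v - 2)*(v + 4)*(v^2 - 7*v + 12) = (v - 4)^2*(v - 2)*(v + 4)*(v - 3)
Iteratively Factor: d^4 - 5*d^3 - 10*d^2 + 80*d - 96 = (d - 2)*(d^3 - 3*d^2 - 16*d + 48) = (d - 3)*(d - 2)*(d^2 - 16) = (d - 3)*(d - 2)*(d + 4)*(d - 4)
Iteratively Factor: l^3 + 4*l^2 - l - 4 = (l + 4)*(l^2 - 1) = (l + 1)*(l + 4)*(l - 1)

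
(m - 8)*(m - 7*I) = m^2 - 8*m - 7*I*m + 56*I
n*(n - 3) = n^2 - 3*n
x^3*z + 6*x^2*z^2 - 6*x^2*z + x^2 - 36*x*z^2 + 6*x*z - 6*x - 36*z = (x - 6)*(x + 6*z)*(x*z + 1)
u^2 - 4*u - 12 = (u - 6)*(u + 2)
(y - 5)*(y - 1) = y^2 - 6*y + 5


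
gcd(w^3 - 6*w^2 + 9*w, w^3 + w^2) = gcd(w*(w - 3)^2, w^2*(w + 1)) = w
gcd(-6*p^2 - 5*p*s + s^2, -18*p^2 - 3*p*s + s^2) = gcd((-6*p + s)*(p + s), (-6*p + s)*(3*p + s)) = 6*p - s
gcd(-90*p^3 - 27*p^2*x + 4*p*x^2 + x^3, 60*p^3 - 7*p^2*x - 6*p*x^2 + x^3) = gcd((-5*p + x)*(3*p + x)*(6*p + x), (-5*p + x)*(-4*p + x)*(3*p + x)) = -15*p^2 - 2*p*x + x^2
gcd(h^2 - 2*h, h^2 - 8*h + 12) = h - 2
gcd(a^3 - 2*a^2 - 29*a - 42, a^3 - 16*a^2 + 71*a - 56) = a - 7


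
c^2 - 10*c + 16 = (c - 8)*(c - 2)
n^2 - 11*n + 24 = (n - 8)*(n - 3)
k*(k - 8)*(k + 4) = k^3 - 4*k^2 - 32*k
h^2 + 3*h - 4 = (h - 1)*(h + 4)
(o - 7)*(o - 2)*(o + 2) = o^3 - 7*o^2 - 4*o + 28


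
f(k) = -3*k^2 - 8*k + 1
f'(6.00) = -44.00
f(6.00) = -155.00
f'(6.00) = -44.00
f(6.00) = -155.00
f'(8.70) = -60.20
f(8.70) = -295.67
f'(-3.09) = 10.54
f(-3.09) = -2.92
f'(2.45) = -22.70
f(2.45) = -36.61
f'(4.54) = -35.24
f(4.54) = -97.15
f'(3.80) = -30.80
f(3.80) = -72.72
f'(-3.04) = 10.24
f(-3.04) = -2.40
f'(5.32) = -39.92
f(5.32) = -126.47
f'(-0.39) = -5.66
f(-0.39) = 3.66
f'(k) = -6*k - 8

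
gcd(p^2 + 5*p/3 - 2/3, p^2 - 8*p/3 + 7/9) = p - 1/3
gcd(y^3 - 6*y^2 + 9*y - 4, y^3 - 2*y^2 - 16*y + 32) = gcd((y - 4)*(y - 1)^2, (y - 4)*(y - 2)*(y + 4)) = y - 4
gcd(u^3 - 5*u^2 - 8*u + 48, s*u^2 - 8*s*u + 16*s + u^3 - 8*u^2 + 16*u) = u^2 - 8*u + 16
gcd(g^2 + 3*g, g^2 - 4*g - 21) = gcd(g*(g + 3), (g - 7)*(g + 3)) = g + 3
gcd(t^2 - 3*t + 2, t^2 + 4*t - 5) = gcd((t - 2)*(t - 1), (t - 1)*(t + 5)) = t - 1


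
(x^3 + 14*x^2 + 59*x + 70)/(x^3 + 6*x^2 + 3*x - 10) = (x + 7)/(x - 1)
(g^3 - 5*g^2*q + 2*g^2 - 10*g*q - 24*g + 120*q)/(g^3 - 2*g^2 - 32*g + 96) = (g - 5*q)/(g - 4)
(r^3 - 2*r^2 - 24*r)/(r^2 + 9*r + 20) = r*(r - 6)/(r + 5)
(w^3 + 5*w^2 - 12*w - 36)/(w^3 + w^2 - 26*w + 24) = (w^2 - w - 6)/(w^2 - 5*w + 4)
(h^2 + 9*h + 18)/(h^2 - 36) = (h + 3)/(h - 6)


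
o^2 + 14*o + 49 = (o + 7)^2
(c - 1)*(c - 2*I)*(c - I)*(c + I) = c^4 - c^3 - 2*I*c^3 + c^2 + 2*I*c^2 - c - 2*I*c + 2*I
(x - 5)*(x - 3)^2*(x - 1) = x^4 - 12*x^3 + 50*x^2 - 84*x + 45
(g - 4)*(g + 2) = g^2 - 2*g - 8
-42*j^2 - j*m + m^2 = (-7*j + m)*(6*j + m)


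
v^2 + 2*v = v*(v + 2)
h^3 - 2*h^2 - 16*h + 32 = (h - 4)*(h - 2)*(h + 4)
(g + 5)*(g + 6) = g^2 + 11*g + 30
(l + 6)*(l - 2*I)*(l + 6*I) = l^3 + 6*l^2 + 4*I*l^2 + 12*l + 24*I*l + 72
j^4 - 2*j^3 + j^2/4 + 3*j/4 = j*(j - 3/2)*(j - 1)*(j + 1/2)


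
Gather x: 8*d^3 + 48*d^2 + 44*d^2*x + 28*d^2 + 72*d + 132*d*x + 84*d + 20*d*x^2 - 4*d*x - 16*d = 8*d^3 + 76*d^2 + 20*d*x^2 + 140*d + x*(44*d^2 + 128*d)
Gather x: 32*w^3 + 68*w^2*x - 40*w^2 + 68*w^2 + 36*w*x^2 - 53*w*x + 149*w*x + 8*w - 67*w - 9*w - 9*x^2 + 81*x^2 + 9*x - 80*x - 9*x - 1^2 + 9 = 32*w^3 + 28*w^2 - 68*w + x^2*(36*w + 72) + x*(68*w^2 + 96*w - 80) + 8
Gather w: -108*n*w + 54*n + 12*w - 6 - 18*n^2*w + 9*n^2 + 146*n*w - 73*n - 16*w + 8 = 9*n^2 - 19*n + w*(-18*n^2 + 38*n - 4) + 2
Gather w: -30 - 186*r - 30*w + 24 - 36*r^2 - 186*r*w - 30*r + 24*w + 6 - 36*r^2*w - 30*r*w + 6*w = -36*r^2 - 216*r + w*(-36*r^2 - 216*r)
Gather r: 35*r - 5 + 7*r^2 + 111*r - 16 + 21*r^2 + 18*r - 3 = 28*r^2 + 164*r - 24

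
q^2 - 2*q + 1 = (q - 1)^2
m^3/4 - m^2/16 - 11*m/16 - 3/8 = (m/4 + 1/4)*(m - 2)*(m + 3/4)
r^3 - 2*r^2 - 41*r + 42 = (r - 7)*(r - 1)*(r + 6)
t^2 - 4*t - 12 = (t - 6)*(t + 2)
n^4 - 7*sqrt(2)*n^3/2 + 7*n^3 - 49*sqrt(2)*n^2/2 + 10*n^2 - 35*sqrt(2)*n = n*(n + 2)*(n + 5)*(n - 7*sqrt(2)/2)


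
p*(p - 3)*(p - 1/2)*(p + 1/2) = p^4 - 3*p^3 - p^2/4 + 3*p/4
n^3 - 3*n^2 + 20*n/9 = n*(n - 5/3)*(n - 4/3)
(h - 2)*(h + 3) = h^2 + h - 6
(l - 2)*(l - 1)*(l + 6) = l^3 + 3*l^2 - 16*l + 12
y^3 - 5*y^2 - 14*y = y*(y - 7)*(y + 2)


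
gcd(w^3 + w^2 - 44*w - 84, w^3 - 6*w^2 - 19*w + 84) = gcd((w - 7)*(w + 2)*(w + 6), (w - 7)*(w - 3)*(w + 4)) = w - 7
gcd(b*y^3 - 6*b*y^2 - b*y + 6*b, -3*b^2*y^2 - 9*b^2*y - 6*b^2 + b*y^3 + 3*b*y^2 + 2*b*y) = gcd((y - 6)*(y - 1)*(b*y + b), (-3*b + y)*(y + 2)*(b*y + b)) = b*y + b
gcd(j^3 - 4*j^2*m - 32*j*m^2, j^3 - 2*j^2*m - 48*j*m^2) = j^2 - 8*j*m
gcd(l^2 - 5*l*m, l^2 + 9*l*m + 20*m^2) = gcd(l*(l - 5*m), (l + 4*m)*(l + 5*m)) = 1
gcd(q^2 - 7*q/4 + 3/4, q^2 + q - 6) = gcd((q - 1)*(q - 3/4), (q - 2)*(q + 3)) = 1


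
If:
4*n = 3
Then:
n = 3/4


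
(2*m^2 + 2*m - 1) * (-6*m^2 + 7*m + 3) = -12*m^4 + 2*m^3 + 26*m^2 - m - 3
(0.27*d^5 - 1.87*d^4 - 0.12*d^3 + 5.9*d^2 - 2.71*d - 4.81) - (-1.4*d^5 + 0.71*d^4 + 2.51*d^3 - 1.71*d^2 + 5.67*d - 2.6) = 1.67*d^5 - 2.58*d^4 - 2.63*d^3 + 7.61*d^2 - 8.38*d - 2.21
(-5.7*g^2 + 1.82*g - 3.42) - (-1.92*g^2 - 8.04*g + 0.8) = -3.78*g^2 + 9.86*g - 4.22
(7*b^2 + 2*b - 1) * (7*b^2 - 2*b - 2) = 49*b^4 - 25*b^2 - 2*b + 2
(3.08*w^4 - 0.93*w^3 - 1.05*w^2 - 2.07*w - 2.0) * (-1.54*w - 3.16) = -4.7432*w^5 - 8.3006*w^4 + 4.5558*w^3 + 6.5058*w^2 + 9.6212*w + 6.32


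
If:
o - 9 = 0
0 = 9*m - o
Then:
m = 1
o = 9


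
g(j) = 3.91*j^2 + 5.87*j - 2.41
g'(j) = 7.82*j + 5.87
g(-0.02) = -2.53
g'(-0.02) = 5.71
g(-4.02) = 37.18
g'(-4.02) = -25.57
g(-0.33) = -3.92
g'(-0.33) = 3.29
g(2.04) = 25.84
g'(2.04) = 21.82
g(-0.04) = -2.64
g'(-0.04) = 5.56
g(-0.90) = -4.53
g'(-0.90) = -1.17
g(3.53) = 67.03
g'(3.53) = 33.47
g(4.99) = 124.24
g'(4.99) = 44.89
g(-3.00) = 15.17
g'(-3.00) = -17.59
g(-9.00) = 261.47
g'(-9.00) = -64.51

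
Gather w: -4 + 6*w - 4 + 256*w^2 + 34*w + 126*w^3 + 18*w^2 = 126*w^3 + 274*w^2 + 40*w - 8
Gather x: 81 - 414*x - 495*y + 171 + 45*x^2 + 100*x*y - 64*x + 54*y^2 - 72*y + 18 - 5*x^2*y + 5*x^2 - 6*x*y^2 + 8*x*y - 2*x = x^2*(50 - 5*y) + x*(-6*y^2 + 108*y - 480) + 54*y^2 - 567*y + 270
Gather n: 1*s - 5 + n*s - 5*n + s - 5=n*(s - 5) + 2*s - 10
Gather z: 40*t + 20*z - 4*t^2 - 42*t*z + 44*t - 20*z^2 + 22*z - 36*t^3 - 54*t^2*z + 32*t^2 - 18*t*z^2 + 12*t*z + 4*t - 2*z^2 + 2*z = -36*t^3 + 28*t^2 + 88*t + z^2*(-18*t - 22) + z*(-54*t^2 - 30*t + 44)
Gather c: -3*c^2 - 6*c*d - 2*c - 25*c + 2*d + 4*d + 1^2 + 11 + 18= -3*c^2 + c*(-6*d - 27) + 6*d + 30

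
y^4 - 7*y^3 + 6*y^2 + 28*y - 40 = (y - 5)*(y - 2)^2*(y + 2)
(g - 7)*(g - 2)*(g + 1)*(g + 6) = g^4 - 2*g^3 - 43*g^2 + 44*g + 84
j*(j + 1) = j^2 + j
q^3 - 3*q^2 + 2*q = q*(q - 2)*(q - 1)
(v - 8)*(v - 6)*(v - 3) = v^3 - 17*v^2 + 90*v - 144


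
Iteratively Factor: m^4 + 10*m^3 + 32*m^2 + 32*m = (m + 4)*(m^3 + 6*m^2 + 8*m) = (m + 4)^2*(m^2 + 2*m) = (m + 2)*(m + 4)^2*(m)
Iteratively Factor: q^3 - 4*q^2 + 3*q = (q)*(q^2 - 4*q + 3) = q*(q - 1)*(q - 3)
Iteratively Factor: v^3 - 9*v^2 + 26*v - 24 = (v - 2)*(v^2 - 7*v + 12) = (v - 3)*(v - 2)*(v - 4)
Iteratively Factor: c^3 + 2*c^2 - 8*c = (c + 4)*(c^2 - 2*c) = (c - 2)*(c + 4)*(c)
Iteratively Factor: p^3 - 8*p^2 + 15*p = (p - 3)*(p^2 - 5*p) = (p - 5)*(p - 3)*(p)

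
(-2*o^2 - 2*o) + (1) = -2*o^2 - 2*o + 1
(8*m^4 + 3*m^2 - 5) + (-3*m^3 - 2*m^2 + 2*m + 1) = 8*m^4 - 3*m^3 + m^2 + 2*m - 4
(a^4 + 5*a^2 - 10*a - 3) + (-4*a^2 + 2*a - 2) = a^4 + a^2 - 8*a - 5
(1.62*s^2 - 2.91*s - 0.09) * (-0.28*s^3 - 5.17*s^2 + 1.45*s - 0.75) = -0.4536*s^5 - 7.5606*s^4 + 17.4189*s^3 - 4.9692*s^2 + 2.052*s + 0.0675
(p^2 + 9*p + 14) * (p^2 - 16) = p^4 + 9*p^3 - 2*p^2 - 144*p - 224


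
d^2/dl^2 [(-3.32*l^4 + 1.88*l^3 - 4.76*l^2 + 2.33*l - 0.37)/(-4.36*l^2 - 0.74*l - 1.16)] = (126.223744*l^6 + 64.2698879999999*l^5 + 111.655584*l^4 - 56.744256*l^3 - 58.317792*l^2 + 62.689488*l + 13.472856)/(82.881856*l^6 + 42.201312*l^5 + 73.316016*l^4 + 22.860968*l^3 + 19.506096*l^2 + 2.987232*l + 1.560896)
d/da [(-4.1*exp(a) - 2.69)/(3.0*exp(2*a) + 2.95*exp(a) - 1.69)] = (12.3*exp(2*a) + 16.14*exp(a) + 14.8645)*exp(a)/(9.0*exp(4*a) + 17.7*exp(3*a) - 1.4375*exp(2*a) - 9.971*exp(a) + 2.8561)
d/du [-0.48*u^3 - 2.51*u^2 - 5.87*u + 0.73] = -1.44*u^2 - 5.02*u - 5.87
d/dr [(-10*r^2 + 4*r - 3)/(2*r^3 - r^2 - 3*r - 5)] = (20*r^4 - 16*r^3 + 52*r^2 + 94*r - 29)/(4*r^6 - 4*r^5 - 11*r^4 - 14*r^3 + 19*r^2 + 30*r + 25)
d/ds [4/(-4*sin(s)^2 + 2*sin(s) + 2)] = 2*(4*sin(s) - 1)*cos(s)/(sin(s) + cos(2*s))^2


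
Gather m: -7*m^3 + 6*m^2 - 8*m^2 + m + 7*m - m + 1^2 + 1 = -7*m^3 - 2*m^2 + 7*m + 2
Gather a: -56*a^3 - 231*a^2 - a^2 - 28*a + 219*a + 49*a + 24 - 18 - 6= -56*a^3 - 232*a^2 + 240*a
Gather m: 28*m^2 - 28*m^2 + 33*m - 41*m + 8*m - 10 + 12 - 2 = 0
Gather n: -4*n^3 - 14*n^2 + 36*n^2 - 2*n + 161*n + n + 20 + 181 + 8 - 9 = -4*n^3 + 22*n^2 + 160*n + 200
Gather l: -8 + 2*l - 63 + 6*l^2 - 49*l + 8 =6*l^2 - 47*l - 63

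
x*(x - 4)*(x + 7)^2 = x^4 + 10*x^3 - 7*x^2 - 196*x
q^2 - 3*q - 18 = (q - 6)*(q + 3)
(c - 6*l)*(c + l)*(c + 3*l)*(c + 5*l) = c^4 + 3*c^3*l - 31*c^2*l^2 - 123*c*l^3 - 90*l^4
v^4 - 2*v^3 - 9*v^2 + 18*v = v*(v - 3)*(v - 2)*(v + 3)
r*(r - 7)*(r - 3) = r^3 - 10*r^2 + 21*r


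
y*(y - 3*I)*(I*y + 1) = I*y^3 + 4*y^2 - 3*I*y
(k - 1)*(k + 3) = k^2 + 2*k - 3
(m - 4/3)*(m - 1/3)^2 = m^3 - 2*m^2 + m - 4/27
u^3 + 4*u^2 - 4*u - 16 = (u - 2)*(u + 2)*(u + 4)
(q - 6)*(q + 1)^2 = q^3 - 4*q^2 - 11*q - 6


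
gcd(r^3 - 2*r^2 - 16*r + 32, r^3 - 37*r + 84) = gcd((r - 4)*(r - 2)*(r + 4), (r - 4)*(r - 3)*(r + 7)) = r - 4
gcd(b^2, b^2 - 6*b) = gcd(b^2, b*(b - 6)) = b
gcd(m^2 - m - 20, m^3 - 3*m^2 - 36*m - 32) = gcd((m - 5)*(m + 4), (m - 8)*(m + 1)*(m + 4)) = m + 4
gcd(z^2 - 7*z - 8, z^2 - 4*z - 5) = z + 1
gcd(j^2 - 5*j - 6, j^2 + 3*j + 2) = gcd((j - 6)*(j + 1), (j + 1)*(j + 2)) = j + 1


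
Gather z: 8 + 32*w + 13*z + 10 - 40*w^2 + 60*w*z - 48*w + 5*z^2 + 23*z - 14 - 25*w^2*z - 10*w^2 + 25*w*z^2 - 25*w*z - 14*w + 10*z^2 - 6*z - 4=-50*w^2 - 30*w + z^2*(25*w + 15) + z*(-25*w^2 + 35*w + 30)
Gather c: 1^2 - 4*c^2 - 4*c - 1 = -4*c^2 - 4*c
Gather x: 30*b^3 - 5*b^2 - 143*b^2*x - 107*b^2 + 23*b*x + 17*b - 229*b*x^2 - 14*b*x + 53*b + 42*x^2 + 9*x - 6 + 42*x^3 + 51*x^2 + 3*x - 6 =30*b^3 - 112*b^2 + 70*b + 42*x^3 + x^2*(93 - 229*b) + x*(-143*b^2 + 9*b + 12) - 12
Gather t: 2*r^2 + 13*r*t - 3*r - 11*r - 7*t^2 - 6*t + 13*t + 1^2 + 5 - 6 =2*r^2 - 14*r - 7*t^2 + t*(13*r + 7)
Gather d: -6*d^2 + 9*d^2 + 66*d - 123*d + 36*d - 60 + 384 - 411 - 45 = 3*d^2 - 21*d - 132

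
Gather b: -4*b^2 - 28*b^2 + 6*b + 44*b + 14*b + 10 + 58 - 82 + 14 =-32*b^2 + 64*b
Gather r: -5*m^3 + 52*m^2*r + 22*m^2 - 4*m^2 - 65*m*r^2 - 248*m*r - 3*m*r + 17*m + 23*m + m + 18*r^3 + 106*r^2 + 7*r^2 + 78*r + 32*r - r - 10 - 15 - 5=-5*m^3 + 18*m^2 + 41*m + 18*r^3 + r^2*(113 - 65*m) + r*(52*m^2 - 251*m + 109) - 30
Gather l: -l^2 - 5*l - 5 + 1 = -l^2 - 5*l - 4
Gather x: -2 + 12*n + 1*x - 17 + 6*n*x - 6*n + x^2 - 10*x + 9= 6*n + x^2 + x*(6*n - 9) - 10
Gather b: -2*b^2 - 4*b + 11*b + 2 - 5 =-2*b^2 + 7*b - 3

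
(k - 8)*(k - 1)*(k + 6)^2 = k^4 + 3*k^3 - 64*k^2 - 228*k + 288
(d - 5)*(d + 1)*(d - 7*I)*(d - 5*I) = d^4 - 4*d^3 - 12*I*d^3 - 40*d^2 + 48*I*d^2 + 140*d + 60*I*d + 175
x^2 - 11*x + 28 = (x - 7)*(x - 4)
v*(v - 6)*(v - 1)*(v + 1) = v^4 - 6*v^3 - v^2 + 6*v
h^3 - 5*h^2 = h^2*(h - 5)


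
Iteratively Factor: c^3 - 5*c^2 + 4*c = (c - 4)*(c^2 - c) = (c - 4)*(c - 1)*(c)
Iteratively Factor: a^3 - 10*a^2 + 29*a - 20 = (a - 5)*(a^2 - 5*a + 4) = (a - 5)*(a - 4)*(a - 1)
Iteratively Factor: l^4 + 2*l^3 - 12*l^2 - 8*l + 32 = (l - 2)*(l^3 + 4*l^2 - 4*l - 16) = (l - 2)^2*(l^2 + 6*l + 8) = (l - 2)^2*(l + 2)*(l + 4)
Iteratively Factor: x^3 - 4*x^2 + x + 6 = (x - 3)*(x^2 - x - 2) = (x - 3)*(x - 2)*(x + 1)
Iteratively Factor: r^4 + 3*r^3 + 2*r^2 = (r + 1)*(r^3 + 2*r^2) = r*(r + 1)*(r^2 + 2*r) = r*(r + 1)*(r + 2)*(r)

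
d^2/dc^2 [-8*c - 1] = 0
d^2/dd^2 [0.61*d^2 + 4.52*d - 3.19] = 1.22000000000000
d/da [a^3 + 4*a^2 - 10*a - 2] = 3*a^2 + 8*a - 10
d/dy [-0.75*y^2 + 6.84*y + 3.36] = 6.84 - 1.5*y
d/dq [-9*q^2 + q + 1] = 1 - 18*q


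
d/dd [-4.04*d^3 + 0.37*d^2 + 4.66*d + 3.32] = -12.12*d^2 + 0.74*d + 4.66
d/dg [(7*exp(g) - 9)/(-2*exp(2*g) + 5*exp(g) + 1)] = ((4*exp(g) - 5)*(7*exp(g) - 9) - 14*exp(2*g) + 35*exp(g) + 7)*exp(g)/(-2*exp(2*g) + 5*exp(g) + 1)^2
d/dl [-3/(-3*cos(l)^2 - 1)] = 36*sin(2*l)/(3*cos(2*l) + 5)^2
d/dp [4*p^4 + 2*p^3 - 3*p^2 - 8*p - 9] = 16*p^3 + 6*p^2 - 6*p - 8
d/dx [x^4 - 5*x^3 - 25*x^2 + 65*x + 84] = 4*x^3 - 15*x^2 - 50*x + 65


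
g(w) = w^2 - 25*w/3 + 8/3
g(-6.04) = 89.48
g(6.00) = -11.33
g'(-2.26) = -12.85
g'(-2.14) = -12.61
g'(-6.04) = -20.41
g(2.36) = -11.43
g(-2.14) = 25.08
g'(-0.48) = -9.29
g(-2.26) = 26.61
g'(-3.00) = -14.33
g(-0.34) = 5.62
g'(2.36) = -3.61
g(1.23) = -6.07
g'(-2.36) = -13.05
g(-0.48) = 6.90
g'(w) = 2*w - 25/3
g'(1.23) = -5.87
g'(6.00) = 3.67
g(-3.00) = 36.67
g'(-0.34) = -9.01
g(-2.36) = 27.90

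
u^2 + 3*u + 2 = (u + 1)*(u + 2)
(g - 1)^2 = g^2 - 2*g + 1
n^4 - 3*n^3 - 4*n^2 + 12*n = n*(n - 3)*(n - 2)*(n + 2)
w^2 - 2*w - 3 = (w - 3)*(w + 1)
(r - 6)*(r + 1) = r^2 - 5*r - 6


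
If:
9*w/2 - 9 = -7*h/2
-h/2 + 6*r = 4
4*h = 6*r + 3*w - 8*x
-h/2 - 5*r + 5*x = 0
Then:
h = 140/219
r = 473/657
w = 2962/1971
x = 515/657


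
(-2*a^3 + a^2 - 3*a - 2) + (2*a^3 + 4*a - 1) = a^2 + a - 3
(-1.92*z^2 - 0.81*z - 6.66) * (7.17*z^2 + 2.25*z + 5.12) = -13.7664*z^4 - 10.1277*z^3 - 59.4051*z^2 - 19.1322*z - 34.0992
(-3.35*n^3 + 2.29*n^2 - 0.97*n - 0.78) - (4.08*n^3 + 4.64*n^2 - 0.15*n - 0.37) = -7.43*n^3 - 2.35*n^2 - 0.82*n - 0.41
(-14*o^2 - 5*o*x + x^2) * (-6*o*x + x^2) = 84*o^3*x + 16*o^2*x^2 - 11*o*x^3 + x^4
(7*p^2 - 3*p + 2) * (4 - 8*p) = -56*p^3 + 52*p^2 - 28*p + 8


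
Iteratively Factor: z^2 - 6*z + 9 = (z - 3)*(z - 3)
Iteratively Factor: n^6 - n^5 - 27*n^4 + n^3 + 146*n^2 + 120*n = (n + 2)*(n^5 - 3*n^4 - 21*n^3 + 43*n^2 + 60*n) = (n + 1)*(n + 2)*(n^4 - 4*n^3 - 17*n^2 + 60*n) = (n - 3)*(n + 1)*(n + 2)*(n^3 - n^2 - 20*n) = (n - 3)*(n + 1)*(n + 2)*(n + 4)*(n^2 - 5*n) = n*(n - 3)*(n + 1)*(n + 2)*(n + 4)*(n - 5)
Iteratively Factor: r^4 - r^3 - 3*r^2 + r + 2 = (r + 1)*(r^3 - 2*r^2 - r + 2) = (r - 2)*(r + 1)*(r^2 - 1) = (r - 2)*(r + 1)^2*(r - 1)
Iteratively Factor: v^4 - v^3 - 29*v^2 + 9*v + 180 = (v - 3)*(v^3 + 2*v^2 - 23*v - 60) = (v - 3)*(v + 4)*(v^2 - 2*v - 15) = (v - 3)*(v + 3)*(v + 4)*(v - 5)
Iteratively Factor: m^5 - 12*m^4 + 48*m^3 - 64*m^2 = (m - 4)*(m^4 - 8*m^3 + 16*m^2) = m*(m - 4)*(m^3 - 8*m^2 + 16*m) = m^2*(m - 4)*(m^2 - 8*m + 16) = m^2*(m - 4)^2*(m - 4)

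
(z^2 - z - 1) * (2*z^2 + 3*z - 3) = 2*z^4 + z^3 - 8*z^2 + 3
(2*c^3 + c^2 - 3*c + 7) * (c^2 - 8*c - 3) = 2*c^5 - 15*c^4 - 17*c^3 + 28*c^2 - 47*c - 21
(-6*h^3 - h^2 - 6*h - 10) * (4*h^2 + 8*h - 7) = -24*h^5 - 52*h^4 + 10*h^3 - 81*h^2 - 38*h + 70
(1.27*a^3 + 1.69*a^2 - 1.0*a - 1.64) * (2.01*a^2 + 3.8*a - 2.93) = 2.5527*a^5 + 8.2229*a^4 + 0.6909*a^3 - 12.0481*a^2 - 3.302*a + 4.8052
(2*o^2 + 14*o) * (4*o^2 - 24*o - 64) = 8*o^4 + 8*o^3 - 464*o^2 - 896*o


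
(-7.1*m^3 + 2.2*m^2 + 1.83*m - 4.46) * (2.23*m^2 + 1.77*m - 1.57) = -15.833*m^5 - 7.661*m^4 + 19.1219*m^3 - 10.1607*m^2 - 10.7673*m + 7.0022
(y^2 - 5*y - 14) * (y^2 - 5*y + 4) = y^4 - 10*y^3 + 15*y^2 + 50*y - 56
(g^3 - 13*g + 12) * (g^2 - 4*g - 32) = g^5 - 4*g^4 - 45*g^3 + 64*g^2 + 368*g - 384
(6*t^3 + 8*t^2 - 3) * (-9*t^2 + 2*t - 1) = -54*t^5 - 60*t^4 + 10*t^3 + 19*t^2 - 6*t + 3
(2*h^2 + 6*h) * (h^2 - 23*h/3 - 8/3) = 2*h^4 - 28*h^3/3 - 154*h^2/3 - 16*h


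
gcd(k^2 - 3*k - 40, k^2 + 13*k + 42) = 1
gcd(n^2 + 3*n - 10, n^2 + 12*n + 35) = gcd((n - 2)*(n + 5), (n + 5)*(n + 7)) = n + 5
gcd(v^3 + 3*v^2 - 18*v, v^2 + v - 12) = v - 3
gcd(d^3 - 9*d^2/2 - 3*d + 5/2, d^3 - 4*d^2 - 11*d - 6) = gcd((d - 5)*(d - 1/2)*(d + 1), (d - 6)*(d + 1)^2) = d + 1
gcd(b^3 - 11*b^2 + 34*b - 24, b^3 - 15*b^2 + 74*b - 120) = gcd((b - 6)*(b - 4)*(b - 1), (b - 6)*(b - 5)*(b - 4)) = b^2 - 10*b + 24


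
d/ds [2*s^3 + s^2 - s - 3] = 6*s^2 + 2*s - 1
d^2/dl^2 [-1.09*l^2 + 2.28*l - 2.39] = -2.18000000000000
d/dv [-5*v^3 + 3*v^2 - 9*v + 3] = -15*v^2 + 6*v - 9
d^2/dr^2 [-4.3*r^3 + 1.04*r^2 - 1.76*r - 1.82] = 2.08 - 25.8*r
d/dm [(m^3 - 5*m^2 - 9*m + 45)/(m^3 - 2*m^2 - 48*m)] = 3*(m^4 - 26*m^3 + 29*m^2 + 60*m + 720)/(m^2*(m^4 - 4*m^3 - 92*m^2 + 192*m + 2304))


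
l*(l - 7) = l^2 - 7*l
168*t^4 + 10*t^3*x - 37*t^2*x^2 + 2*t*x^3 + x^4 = (-4*t + x)*(-3*t + x)*(2*t + x)*(7*t + x)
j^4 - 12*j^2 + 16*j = j*(j - 2)^2*(j + 4)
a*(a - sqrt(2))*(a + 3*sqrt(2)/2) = a^3 + sqrt(2)*a^2/2 - 3*a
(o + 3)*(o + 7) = o^2 + 10*o + 21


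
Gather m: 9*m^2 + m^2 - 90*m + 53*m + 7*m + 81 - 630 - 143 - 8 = 10*m^2 - 30*m - 700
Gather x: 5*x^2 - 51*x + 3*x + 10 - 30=5*x^2 - 48*x - 20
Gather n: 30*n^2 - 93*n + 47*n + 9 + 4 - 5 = 30*n^2 - 46*n + 8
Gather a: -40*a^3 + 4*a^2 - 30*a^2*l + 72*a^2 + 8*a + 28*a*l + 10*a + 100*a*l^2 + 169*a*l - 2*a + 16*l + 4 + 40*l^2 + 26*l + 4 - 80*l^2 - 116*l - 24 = -40*a^3 + a^2*(76 - 30*l) + a*(100*l^2 + 197*l + 16) - 40*l^2 - 74*l - 16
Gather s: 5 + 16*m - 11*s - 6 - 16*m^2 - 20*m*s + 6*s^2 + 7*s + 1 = -16*m^2 + 16*m + 6*s^2 + s*(-20*m - 4)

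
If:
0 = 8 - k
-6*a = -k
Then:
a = 4/3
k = 8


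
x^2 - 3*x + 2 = (x - 2)*(x - 1)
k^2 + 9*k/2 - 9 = (k - 3/2)*(k + 6)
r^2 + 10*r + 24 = (r + 4)*(r + 6)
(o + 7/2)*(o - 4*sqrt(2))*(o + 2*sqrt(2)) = o^3 - 2*sqrt(2)*o^2 + 7*o^2/2 - 16*o - 7*sqrt(2)*o - 56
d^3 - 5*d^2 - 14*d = d*(d - 7)*(d + 2)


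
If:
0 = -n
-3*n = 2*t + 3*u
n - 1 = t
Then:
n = 0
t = -1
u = 2/3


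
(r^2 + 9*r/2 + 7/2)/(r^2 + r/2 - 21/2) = (r + 1)/(r - 3)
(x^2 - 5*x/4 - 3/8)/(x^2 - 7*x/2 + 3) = (x + 1/4)/(x - 2)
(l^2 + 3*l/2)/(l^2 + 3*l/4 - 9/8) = 4*l/(4*l - 3)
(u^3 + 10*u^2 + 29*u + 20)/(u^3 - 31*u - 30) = (u + 4)/(u - 6)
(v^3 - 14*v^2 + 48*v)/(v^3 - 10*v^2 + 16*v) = (v - 6)/(v - 2)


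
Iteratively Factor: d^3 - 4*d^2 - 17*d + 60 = (d - 3)*(d^2 - d - 20) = (d - 3)*(d + 4)*(d - 5)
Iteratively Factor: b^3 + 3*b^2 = (b + 3)*(b^2) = b*(b + 3)*(b)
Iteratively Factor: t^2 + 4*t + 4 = (t + 2)*(t + 2)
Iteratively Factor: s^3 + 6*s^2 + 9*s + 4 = (s + 4)*(s^2 + 2*s + 1) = (s + 1)*(s + 4)*(s + 1)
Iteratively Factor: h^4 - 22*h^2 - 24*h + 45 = (h + 3)*(h^3 - 3*h^2 - 13*h + 15) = (h - 5)*(h + 3)*(h^2 + 2*h - 3) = (h - 5)*(h - 1)*(h + 3)*(h + 3)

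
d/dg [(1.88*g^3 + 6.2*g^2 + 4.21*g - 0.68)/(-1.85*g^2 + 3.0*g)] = (-3.478*g^4 + 11.28*g^3 + 26.3885*g^2 - 2.516*g + 2.04)/(g^2*(3.4225*g^2 - 11.1*g + 9.0))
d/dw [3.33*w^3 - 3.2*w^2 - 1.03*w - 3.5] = 9.99*w^2 - 6.4*w - 1.03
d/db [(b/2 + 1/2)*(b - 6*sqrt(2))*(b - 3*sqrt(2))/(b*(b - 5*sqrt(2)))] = (b^4 - 10*sqrt(2)*b^3 + 4*sqrt(2)*b^2 + 54*b^2 - 72*b + 180*sqrt(2))/(2*b^2*(b^2 - 10*sqrt(2)*b + 50))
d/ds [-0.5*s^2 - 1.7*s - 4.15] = -1.0*s - 1.7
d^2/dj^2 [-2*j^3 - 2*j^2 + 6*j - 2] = -12*j - 4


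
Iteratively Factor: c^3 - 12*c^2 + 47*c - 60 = (c - 5)*(c^2 - 7*c + 12) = (c - 5)*(c - 3)*(c - 4)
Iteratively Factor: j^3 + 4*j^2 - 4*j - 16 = (j - 2)*(j^2 + 6*j + 8) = (j - 2)*(j + 2)*(j + 4)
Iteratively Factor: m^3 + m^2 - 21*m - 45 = (m + 3)*(m^2 - 2*m - 15) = (m - 5)*(m + 3)*(m + 3)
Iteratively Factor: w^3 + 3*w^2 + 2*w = (w)*(w^2 + 3*w + 2) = w*(w + 2)*(w + 1)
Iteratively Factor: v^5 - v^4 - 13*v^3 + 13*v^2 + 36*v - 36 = (v + 3)*(v^4 - 4*v^3 - v^2 + 16*v - 12) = (v + 2)*(v + 3)*(v^3 - 6*v^2 + 11*v - 6) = (v - 1)*(v + 2)*(v + 3)*(v^2 - 5*v + 6) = (v - 2)*(v - 1)*(v + 2)*(v + 3)*(v - 3)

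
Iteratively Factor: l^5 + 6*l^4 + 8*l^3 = (l)*(l^4 + 6*l^3 + 8*l^2) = l*(l + 2)*(l^3 + 4*l^2) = l^2*(l + 2)*(l^2 + 4*l) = l^2*(l + 2)*(l + 4)*(l)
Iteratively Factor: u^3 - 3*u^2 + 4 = (u + 1)*(u^2 - 4*u + 4) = (u - 2)*(u + 1)*(u - 2)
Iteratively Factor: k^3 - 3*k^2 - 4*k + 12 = (k - 2)*(k^2 - k - 6) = (k - 3)*(k - 2)*(k + 2)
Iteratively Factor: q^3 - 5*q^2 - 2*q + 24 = (q - 3)*(q^2 - 2*q - 8) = (q - 4)*(q - 3)*(q + 2)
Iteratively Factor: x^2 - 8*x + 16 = (x - 4)*(x - 4)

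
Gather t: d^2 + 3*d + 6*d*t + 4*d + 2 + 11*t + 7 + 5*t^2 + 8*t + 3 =d^2 + 7*d + 5*t^2 + t*(6*d + 19) + 12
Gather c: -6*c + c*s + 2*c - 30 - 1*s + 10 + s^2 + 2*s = c*(s - 4) + s^2 + s - 20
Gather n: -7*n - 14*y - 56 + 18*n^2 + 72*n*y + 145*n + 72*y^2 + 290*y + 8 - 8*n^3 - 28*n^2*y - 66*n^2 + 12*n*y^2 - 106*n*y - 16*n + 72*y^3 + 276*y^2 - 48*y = -8*n^3 + n^2*(-28*y - 48) + n*(12*y^2 - 34*y + 122) + 72*y^3 + 348*y^2 + 228*y - 48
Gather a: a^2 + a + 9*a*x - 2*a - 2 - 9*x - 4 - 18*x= a^2 + a*(9*x - 1) - 27*x - 6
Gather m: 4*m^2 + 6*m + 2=4*m^2 + 6*m + 2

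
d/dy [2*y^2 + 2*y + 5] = 4*y + 2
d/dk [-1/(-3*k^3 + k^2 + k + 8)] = (-9*k^2 + 2*k + 1)/(-3*k^3 + k^2 + k + 8)^2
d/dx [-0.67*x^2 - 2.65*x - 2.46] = -1.34*x - 2.65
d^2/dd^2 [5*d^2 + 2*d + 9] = 10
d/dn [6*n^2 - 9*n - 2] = 12*n - 9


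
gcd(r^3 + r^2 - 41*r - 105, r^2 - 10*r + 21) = r - 7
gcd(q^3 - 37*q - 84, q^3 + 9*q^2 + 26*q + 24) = q^2 + 7*q + 12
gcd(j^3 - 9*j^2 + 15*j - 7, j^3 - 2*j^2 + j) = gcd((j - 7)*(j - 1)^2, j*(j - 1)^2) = j^2 - 2*j + 1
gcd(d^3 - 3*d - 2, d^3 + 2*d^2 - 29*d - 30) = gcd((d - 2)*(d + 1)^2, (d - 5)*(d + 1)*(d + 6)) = d + 1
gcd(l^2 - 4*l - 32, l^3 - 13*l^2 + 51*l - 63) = 1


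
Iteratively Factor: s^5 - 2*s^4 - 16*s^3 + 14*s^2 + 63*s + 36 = (s + 3)*(s^4 - 5*s^3 - s^2 + 17*s + 12) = (s - 4)*(s + 3)*(s^3 - s^2 - 5*s - 3) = (s - 4)*(s + 1)*(s + 3)*(s^2 - 2*s - 3) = (s - 4)*(s - 3)*(s + 1)*(s + 3)*(s + 1)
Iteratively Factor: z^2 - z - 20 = (z - 5)*(z + 4)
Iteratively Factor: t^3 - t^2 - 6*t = (t + 2)*(t^2 - 3*t) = t*(t + 2)*(t - 3)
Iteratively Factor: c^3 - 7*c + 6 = (c - 1)*(c^2 + c - 6) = (c - 2)*(c - 1)*(c + 3)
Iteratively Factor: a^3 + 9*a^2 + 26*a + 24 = (a + 4)*(a^2 + 5*a + 6) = (a + 2)*(a + 4)*(a + 3)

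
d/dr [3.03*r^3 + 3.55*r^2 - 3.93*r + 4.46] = 9.09*r^2 + 7.1*r - 3.93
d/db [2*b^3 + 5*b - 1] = 6*b^2 + 5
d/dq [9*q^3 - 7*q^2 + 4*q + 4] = 27*q^2 - 14*q + 4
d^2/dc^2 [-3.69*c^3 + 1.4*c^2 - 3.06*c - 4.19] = 2.8 - 22.14*c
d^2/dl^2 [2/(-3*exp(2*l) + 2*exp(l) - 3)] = 4*(-4*(3*exp(l) - 1)^2*exp(l) + (6*exp(l) - 1)*(3*exp(2*l) - 2*exp(l) + 3))*exp(l)/(3*exp(2*l) - 2*exp(l) + 3)^3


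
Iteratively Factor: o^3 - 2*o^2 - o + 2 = (o - 1)*(o^2 - o - 2) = (o - 1)*(o + 1)*(o - 2)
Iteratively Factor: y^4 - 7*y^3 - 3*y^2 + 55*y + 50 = (y + 1)*(y^3 - 8*y^2 + 5*y + 50) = (y + 1)*(y + 2)*(y^2 - 10*y + 25) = (y - 5)*(y + 1)*(y + 2)*(y - 5)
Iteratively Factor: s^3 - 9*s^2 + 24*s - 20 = (s - 5)*(s^2 - 4*s + 4) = (s - 5)*(s - 2)*(s - 2)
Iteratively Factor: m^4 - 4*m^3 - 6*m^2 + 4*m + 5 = (m - 5)*(m^3 + m^2 - m - 1) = (m - 5)*(m + 1)*(m^2 - 1) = (m - 5)*(m - 1)*(m + 1)*(m + 1)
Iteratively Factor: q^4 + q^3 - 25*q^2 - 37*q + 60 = (q + 3)*(q^3 - 2*q^2 - 19*q + 20) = (q + 3)*(q + 4)*(q^2 - 6*q + 5) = (q - 1)*(q + 3)*(q + 4)*(q - 5)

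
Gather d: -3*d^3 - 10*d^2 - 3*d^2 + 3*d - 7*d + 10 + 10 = -3*d^3 - 13*d^2 - 4*d + 20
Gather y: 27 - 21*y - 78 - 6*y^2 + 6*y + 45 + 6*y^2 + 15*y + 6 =0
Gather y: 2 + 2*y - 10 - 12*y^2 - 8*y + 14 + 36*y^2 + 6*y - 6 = 24*y^2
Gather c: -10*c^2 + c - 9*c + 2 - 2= -10*c^2 - 8*c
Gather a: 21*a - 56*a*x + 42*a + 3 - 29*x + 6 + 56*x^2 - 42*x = a*(63 - 56*x) + 56*x^2 - 71*x + 9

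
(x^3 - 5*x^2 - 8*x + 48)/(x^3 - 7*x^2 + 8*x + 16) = (x + 3)/(x + 1)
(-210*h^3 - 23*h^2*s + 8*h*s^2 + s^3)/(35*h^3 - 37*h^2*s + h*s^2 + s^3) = (6*h + s)/(-h + s)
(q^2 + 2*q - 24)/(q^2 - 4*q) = (q + 6)/q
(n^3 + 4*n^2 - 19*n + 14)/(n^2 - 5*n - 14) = (-n^3 - 4*n^2 + 19*n - 14)/(-n^2 + 5*n + 14)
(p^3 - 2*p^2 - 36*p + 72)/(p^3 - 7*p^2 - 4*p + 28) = (p^2 - 36)/(p^2 - 5*p - 14)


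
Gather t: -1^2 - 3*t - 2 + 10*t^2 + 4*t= 10*t^2 + t - 3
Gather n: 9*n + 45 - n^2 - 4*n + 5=-n^2 + 5*n + 50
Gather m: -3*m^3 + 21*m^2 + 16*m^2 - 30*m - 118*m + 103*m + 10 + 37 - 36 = -3*m^3 + 37*m^2 - 45*m + 11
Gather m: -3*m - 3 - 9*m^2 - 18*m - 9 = -9*m^2 - 21*m - 12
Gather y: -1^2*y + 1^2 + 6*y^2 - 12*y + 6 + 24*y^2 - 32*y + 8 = 30*y^2 - 45*y + 15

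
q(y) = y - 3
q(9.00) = 6.00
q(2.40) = -0.60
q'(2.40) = 1.00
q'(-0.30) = 1.00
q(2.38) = -0.62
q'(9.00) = 1.00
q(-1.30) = -4.30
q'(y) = 1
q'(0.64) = 1.00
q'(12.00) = 1.00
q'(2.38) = 1.00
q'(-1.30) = 1.00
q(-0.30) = -3.30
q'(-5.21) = 1.00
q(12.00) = 9.00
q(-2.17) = -5.17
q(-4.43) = -7.43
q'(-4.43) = 1.00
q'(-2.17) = 1.00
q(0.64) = -2.36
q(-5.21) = -8.21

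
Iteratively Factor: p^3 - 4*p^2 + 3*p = (p)*(p^2 - 4*p + 3) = p*(p - 1)*(p - 3)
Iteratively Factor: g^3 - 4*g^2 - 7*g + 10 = (g + 2)*(g^2 - 6*g + 5) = (g - 5)*(g + 2)*(g - 1)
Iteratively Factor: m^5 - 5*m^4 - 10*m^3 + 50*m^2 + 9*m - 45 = (m - 3)*(m^4 - 2*m^3 - 16*m^2 + 2*m + 15) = (m - 3)*(m + 1)*(m^3 - 3*m^2 - 13*m + 15) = (m - 3)*(m + 1)*(m + 3)*(m^2 - 6*m + 5) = (m - 3)*(m - 1)*(m + 1)*(m + 3)*(m - 5)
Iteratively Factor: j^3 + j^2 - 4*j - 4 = (j - 2)*(j^2 + 3*j + 2) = (j - 2)*(j + 1)*(j + 2)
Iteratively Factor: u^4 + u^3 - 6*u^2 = (u - 2)*(u^3 + 3*u^2) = u*(u - 2)*(u^2 + 3*u) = u*(u - 2)*(u + 3)*(u)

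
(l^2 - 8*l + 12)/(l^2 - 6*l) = (l - 2)/l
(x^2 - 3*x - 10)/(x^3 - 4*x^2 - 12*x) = (x - 5)/(x*(x - 6))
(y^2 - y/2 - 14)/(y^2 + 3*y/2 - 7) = (y - 4)/(y - 2)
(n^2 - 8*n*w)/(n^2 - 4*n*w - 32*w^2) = n/(n + 4*w)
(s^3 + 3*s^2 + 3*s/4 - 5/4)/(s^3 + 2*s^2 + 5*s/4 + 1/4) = (4*s^2 + 8*s - 5)/(4*s^2 + 4*s + 1)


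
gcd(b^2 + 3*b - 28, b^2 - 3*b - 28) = 1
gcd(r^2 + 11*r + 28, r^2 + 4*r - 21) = r + 7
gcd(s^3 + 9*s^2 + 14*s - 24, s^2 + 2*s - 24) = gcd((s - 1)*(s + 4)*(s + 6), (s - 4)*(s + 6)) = s + 6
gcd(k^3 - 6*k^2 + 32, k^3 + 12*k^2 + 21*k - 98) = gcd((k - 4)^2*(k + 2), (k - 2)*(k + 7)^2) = 1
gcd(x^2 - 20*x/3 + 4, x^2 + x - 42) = x - 6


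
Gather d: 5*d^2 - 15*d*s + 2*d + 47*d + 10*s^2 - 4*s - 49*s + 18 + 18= 5*d^2 + d*(49 - 15*s) + 10*s^2 - 53*s + 36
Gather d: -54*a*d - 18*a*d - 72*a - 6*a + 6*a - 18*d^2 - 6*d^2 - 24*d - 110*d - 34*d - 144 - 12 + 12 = -72*a - 24*d^2 + d*(-72*a - 168) - 144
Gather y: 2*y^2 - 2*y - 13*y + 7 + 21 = 2*y^2 - 15*y + 28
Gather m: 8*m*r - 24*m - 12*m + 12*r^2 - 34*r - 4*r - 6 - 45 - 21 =m*(8*r - 36) + 12*r^2 - 38*r - 72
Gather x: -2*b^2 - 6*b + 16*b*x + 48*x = -2*b^2 - 6*b + x*(16*b + 48)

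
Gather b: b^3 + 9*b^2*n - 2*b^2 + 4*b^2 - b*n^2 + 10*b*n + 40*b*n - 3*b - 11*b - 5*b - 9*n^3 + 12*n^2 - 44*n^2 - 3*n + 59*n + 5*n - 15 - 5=b^3 + b^2*(9*n + 2) + b*(-n^2 + 50*n - 19) - 9*n^3 - 32*n^2 + 61*n - 20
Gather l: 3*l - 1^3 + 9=3*l + 8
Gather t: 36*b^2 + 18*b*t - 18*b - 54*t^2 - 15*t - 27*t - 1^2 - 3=36*b^2 - 18*b - 54*t^2 + t*(18*b - 42) - 4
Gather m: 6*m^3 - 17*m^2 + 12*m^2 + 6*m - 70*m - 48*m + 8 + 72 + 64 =6*m^3 - 5*m^2 - 112*m + 144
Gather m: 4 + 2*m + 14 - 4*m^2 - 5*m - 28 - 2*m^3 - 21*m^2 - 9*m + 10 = -2*m^3 - 25*m^2 - 12*m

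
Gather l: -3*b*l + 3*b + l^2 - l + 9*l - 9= 3*b + l^2 + l*(8 - 3*b) - 9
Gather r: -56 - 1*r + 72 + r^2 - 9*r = r^2 - 10*r + 16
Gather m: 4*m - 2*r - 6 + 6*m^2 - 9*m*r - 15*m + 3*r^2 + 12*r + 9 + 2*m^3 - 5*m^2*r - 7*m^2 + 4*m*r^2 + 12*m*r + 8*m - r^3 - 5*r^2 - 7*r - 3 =2*m^3 + m^2*(-5*r - 1) + m*(4*r^2 + 3*r - 3) - r^3 - 2*r^2 + 3*r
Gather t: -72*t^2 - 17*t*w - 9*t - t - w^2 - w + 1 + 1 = -72*t^2 + t*(-17*w - 10) - w^2 - w + 2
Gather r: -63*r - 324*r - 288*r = -675*r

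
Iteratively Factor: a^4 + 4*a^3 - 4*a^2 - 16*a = (a + 4)*(a^3 - 4*a) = (a + 2)*(a + 4)*(a^2 - 2*a) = (a - 2)*(a + 2)*(a + 4)*(a)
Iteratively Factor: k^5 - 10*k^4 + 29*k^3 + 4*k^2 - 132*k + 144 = (k - 2)*(k^4 - 8*k^3 + 13*k^2 + 30*k - 72) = (k - 2)*(k + 2)*(k^3 - 10*k^2 + 33*k - 36) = (k - 3)*(k - 2)*(k + 2)*(k^2 - 7*k + 12) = (k - 3)^2*(k - 2)*(k + 2)*(k - 4)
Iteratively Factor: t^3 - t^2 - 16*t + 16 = (t + 4)*(t^2 - 5*t + 4) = (t - 1)*(t + 4)*(t - 4)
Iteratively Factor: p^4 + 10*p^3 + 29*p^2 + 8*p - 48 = (p + 3)*(p^3 + 7*p^2 + 8*p - 16) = (p + 3)*(p + 4)*(p^2 + 3*p - 4) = (p - 1)*(p + 3)*(p + 4)*(p + 4)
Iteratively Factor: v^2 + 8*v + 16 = (v + 4)*(v + 4)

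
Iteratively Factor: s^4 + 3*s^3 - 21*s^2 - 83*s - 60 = (s + 1)*(s^3 + 2*s^2 - 23*s - 60) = (s + 1)*(s + 4)*(s^2 - 2*s - 15) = (s + 1)*(s + 3)*(s + 4)*(s - 5)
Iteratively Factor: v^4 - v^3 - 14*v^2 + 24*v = (v - 3)*(v^3 + 2*v^2 - 8*v) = (v - 3)*(v + 4)*(v^2 - 2*v) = v*(v - 3)*(v + 4)*(v - 2)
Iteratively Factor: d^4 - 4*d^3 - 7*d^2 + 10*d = (d + 2)*(d^3 - 6*d^2 + 5*d) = (d - 5)*(d + 2)*(d^2 - d) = d*(d - 5)*(d + 2)*(d - 1)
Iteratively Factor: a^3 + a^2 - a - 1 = (a + 1)*(a^2 - 1) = (a + 1)^2*(a - 1)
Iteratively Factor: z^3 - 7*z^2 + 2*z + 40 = (z - 4)*(z^2 - 3*z - 10) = (z - 4)*(z + 2)*(z - 5)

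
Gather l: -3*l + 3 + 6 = 9 - 3*l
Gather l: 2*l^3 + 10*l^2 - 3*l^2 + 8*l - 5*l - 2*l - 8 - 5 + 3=2*l^3 + 7*l^2 + l - 10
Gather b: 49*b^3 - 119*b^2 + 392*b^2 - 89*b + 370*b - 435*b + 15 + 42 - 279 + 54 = 49*b^3 + 273*b^2 - 154*b - 168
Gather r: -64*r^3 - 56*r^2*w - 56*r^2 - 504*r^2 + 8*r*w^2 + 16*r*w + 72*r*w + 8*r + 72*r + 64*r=-64*r^3 + r^2*(-56*w - 560) + r*(8*w^2 + 88*w + 144)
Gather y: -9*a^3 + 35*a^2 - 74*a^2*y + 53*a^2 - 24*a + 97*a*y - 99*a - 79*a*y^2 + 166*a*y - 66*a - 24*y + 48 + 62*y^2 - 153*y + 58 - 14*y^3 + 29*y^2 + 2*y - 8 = -9*a^3 + 88*a^2 - 189*a - 14*y^3 + y^2*(91 - 79*a) + y*(-74*a^2 + 263*a - 175) + 98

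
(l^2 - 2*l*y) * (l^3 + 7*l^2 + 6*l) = l^5 - 2*l^4*y + 7*l^4 - 14*l^3*y + 6*l^3 - 12*l^2*y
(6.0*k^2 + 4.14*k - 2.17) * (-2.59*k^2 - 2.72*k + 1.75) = -15.54*k^4 - 27.0426*k^3 + 4.8595*k^2 + 13.1474*k - 3.7975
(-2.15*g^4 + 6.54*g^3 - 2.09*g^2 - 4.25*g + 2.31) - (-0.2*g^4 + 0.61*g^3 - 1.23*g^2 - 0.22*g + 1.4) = -1.95*g^4 + 5.93*g^3 - 0.86*g^2 - 4.03*g + 0.91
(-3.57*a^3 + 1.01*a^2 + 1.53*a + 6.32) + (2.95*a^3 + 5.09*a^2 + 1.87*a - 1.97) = -0.62*a^3 + 6.1*a^2 + 3.4*a + 4.35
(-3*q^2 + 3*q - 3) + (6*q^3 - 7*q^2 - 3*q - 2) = 6*q^3 - 10*q^2 - 5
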